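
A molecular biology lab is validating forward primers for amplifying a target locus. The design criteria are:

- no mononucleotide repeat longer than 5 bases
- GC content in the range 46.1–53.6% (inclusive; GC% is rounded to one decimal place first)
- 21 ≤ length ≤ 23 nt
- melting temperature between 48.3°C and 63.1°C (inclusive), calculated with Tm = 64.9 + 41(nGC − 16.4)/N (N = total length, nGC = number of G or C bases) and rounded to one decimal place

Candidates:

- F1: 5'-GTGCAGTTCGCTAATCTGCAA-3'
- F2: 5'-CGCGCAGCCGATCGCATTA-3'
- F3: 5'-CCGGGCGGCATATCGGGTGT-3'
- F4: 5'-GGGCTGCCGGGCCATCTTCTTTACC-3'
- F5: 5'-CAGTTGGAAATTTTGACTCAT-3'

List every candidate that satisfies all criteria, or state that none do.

F1 only.

F1 (21 nt, A=5 T=6 G=5 C=5): longest run = 2 ✓; GC 10/21 = 47.6% ✓; length 21 ✓; Tm = 64.9 + 41·(10 − 16.4)/21 = 52.4°C ✓ — passes.
F2 (19 nt, A=4 T=3 G=5 C=7): longest run = 2 ✓; GC 12/19 = 63.2%, outside 46.1–53.6% ✗; length 19, outside 21–23 ✗; Tm = 64.9 + 41·(12 − 16.4)/19 = 55.4°C ✓ — fails.
F3 (20 nt, A=2 T=4 G=9 C=5): longest run = 3 ✓; GC 14/20 = 70.0%, outside 46.1–53.6% ✗; length 20, outside 21–23 ✗; Tm = 64.9 + 41·(14 − 16.4)/20 = 60.0°C ✓ — fails.
F4 (25 nt, A=2 T=7 G=7 C=9): longest run = 3 ✓; GC 16/25 = 64.0%, outside 46.1–53.6% ✗; length 25, outside 21–23 ✗; Tm = 64.9 + 41·(16 − 16.4)/25 = 64.2°C, outside 48.3–63.1°C ✗ — fails.
F5 (21 nt, A=6 T=8 G=4 C=3): longest run = 4 ✓; GC 7/21 = 33.3%, outside 46.1–53.6% ✗; length 21 ✓; Tm = 64.9 + 41·(7 − 16.4)/21 = 46.5°C, outside 48.3–63.1°C ✗ — fails.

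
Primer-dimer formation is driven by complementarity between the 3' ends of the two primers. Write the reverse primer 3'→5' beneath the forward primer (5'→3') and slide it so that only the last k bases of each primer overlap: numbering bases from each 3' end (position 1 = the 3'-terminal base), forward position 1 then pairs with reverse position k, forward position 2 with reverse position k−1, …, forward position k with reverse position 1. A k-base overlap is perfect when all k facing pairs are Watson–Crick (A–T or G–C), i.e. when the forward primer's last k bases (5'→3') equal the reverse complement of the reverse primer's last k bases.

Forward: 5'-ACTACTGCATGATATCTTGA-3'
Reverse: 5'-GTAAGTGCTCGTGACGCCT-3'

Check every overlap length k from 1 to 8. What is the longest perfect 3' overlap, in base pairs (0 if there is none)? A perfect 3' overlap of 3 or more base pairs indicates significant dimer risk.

Longest perfect overlap: 1 complementary base pair; below the dimer-risk threshold (threshold 3).

Last 8 bases (5'→3') — forward …TATCTTGA, reverse …TGACGCCT.
Reverse complement of the reverse primer's last 8 bases: AGGCGTCA; its first k bases are the reverse complement of the reverse primer's last k bases, so a perfect k-base overlap needs the forward primer's last k bases to equal them.
Comparing (forward last k vs required): k=1: A vs A ✓; k=2: GA vs AG ✗; k=3: TGA vs AGG ✗; k=4: TTGA vs AGGC ✗; k=5: CTTGA vs AGGCG ✗; k=6: TCTTGA vs AGGCGT ✗; k=7: ATCTTGA vs AGGCGTC ✗; k=8: TATCTTGA vs AGGCGTCA ✗.
Only k = 1 is perfect, so the longest perfect 3' overlap is 1.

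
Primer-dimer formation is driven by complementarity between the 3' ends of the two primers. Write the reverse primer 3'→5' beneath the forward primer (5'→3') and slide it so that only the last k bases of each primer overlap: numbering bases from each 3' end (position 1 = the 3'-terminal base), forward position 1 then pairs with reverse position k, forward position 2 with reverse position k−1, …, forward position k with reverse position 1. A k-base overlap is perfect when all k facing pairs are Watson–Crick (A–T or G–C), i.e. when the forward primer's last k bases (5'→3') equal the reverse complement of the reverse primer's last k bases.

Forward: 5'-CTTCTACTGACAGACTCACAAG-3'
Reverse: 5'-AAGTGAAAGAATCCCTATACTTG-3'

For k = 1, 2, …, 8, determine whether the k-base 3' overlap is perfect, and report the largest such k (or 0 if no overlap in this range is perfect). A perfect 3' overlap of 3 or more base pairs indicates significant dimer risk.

Longest perfect overlap: 4 complementary base pairs; significant dimer risk (threshold 3).

Last 8 bases (5'→3') — forward …CTCACAAG, reverse …TATACTTG.
Reverse complement of the reverse primer's last 8 bases: CAAGTATA; its first k bases are the reverse complement of the reverse primer's last k bases, so a perfect k-base overlap needs the forward primer's last k bases to equal them.
Comparing (forward last k vs required): k=1: G vs C ✗; k=2: AG vs CA ✗; k=3: AAG vs CAA ✗; k=4: CAAG vs CAAG ✓; k=5: ACAAG vs CAAGT ✗; k=6: CACAAG vs CAAGTA ✗; k=7: TCACAAG vs CAAGTAT ✗; k=8: CTCACAAG vs CAAGTATA ✗.
Only k = 4 is perfect, so the longest perfect 3' overlap is 4.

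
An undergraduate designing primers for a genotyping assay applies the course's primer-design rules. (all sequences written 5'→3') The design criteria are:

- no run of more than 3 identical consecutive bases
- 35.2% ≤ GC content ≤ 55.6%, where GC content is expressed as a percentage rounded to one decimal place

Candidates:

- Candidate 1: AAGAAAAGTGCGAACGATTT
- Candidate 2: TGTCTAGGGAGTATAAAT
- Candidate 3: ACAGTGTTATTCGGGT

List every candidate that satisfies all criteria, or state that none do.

Candidate 1 (20 nt, A=9 T=4 G=5 C=2): longest run = 4, exceeds 3 ✗; GC 7/20 = 35.0%, outside 35.2–55.6% ✗ — fails.
Candidate 2 (18 nt, A=6 T=6 G=5 C=1): longest run = 3 ✓; GC 6/18 = 33.3%, outside 35.2–55.6% ✗ — fails.
Candidate 3 (16 nt, A=3 T=6 G=5 C=2): longest run = 3 ✓; GC 7/16 = 43.8% ✓ — passes.

Candidate 3 only.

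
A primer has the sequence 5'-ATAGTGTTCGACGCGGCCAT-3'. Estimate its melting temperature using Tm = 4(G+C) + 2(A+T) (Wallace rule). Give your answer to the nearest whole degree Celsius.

62°C

Base counts: A=4, T=5, G=6, C=5 (length 20).
Tm = 2·(4+5) + 4·(6+5) = 2·9 + 4·11 = 18 + 44 = 62°C.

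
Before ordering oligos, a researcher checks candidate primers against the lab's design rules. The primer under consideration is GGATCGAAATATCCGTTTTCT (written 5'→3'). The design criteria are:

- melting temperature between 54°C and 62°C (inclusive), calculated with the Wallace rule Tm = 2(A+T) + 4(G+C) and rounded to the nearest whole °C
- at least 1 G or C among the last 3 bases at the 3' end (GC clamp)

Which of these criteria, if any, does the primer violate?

Base counts: A=5, T=8, G=4, C=4 (length 21).
Tm: Tm = 2·13 + 4·8 = 58°C ✓
GC clamp: 3' end TCT has 1 G/C ✓

Meets all criteria.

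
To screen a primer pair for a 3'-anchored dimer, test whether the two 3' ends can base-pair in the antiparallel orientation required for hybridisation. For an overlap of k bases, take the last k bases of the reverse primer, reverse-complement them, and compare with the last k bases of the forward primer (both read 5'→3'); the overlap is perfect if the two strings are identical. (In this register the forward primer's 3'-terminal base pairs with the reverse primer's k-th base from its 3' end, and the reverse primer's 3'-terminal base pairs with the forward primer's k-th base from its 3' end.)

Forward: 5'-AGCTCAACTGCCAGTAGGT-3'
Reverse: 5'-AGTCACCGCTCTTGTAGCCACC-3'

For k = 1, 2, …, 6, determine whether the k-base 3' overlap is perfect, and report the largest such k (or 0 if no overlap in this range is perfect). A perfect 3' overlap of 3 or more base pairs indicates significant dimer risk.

Last 6 bases (5'→3') — forward …GTAGGT, reverse …GCCACC.
Reverse complement of the reverse primer's last 6 bases: GGTGGC; its first k bases are the reverse complement of the reverse primer's last k bases, so a perfect k-base overlap needs the forward primer's last k bases to equal them.
Comparing (forward last k vs required): k=1: T vs G ✗; k=2: GT vs GG ✗; k=3: GGT vs GGT ✓; k=4: AGGT vs GGTG ✗; k=5: TAGGT vs GGTGG ✗; k=6: GTAGGT vs GGTGGC ✗.
Only k = 3 is perfect, so the longest perfect 3' overlap is 3.

Longest perfect overlap: 3 complementary base pairs; significant dimer risk (threshold 3).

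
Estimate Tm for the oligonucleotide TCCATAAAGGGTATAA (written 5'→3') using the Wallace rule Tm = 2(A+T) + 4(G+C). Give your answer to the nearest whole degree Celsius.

Base counts: A=7, T=4, G=3, C=2 (length 16).
Tm = 2·(7+4) + 4·(3+2) = 2·11 + 4·5 = 22 + 20 = 42°C.

42°C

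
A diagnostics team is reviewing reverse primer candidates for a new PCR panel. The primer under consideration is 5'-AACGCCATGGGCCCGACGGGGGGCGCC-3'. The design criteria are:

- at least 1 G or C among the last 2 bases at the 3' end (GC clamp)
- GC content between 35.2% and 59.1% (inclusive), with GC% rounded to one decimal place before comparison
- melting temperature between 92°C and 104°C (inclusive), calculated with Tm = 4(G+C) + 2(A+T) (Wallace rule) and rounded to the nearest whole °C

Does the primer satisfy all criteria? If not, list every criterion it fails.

Fails: GC content.

Base counts: A=4, T=1, G=12, C=10 (length 27).
GC clamp: 3' end CC has 2 G/C ✓
GC content: GC 22/27 = 81.5%, outside 35.2–59.1% ✗
Tm: Tm = 2·5 + 4·22 = 98°C ✓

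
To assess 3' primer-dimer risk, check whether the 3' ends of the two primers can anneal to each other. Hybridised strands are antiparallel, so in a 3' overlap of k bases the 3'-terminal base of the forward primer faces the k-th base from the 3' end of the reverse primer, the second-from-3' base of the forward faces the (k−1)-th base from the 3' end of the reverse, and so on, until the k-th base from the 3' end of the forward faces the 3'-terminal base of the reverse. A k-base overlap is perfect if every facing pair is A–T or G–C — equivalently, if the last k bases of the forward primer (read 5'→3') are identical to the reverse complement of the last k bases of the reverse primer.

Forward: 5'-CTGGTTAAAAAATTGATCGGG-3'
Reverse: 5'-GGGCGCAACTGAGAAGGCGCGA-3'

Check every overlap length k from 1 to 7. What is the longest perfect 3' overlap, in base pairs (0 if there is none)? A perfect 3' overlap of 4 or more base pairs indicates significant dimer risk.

Last 7 bases (5'→3') — forward …GATCGGG, reverse …GGCGCGA.
Reverse complement of the reverse primer's last 7 bases: TCGCGCC; its first k bases are the reverse complement of the reverse primer's last k bases, so a perfect k-base overlap needs the forward primer's last k bases to equal them.
Comparing (forward last k vs required): k=1: G vs T ✗; k=2: GG vs TC ✗; k=3: GGG vs TCG ✗; k=4: CGGG vs TCGC ✗; k=5: TCGGG vs TCGCG ✗; k=6: ATCGGG vs TCGCGC ✗; k=7: GATCGGG vs TCGCGCC ✗.
No overlap length from 1 to 7 is perfect, so the longest perfect 3' overlap is 0.

Longest perfect overlap: 0 complementary base pairs; below the dimer-risk threshold (threshold 4).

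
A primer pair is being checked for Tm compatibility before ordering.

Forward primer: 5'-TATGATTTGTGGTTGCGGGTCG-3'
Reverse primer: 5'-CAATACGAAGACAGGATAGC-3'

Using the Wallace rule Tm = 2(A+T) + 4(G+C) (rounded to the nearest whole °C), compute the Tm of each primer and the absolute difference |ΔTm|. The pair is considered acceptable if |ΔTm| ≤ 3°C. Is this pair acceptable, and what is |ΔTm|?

|ΔTm| = 8°C; the pair is not acceptable.

Forward: A=2 T=9 G=9 C=2 → Tm = 2·11 + 4·11 = 66°C.
Reverse: A=9 T=2 G=5 C=4 → Tm = 2·11 + 4·9 = 58°C.
|ΔTm| = |66 − 58| = 8°C, > 3°C.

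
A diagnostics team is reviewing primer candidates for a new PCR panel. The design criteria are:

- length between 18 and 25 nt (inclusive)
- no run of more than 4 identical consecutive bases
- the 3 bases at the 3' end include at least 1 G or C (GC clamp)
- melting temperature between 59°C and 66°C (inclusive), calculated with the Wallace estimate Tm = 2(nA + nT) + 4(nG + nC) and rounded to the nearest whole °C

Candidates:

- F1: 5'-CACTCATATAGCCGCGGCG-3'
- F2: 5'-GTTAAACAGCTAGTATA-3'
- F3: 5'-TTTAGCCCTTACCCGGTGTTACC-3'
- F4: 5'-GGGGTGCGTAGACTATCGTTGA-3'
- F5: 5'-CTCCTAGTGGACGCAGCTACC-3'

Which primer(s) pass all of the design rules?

F1 (19 nt, A=4 T=3 G=5 C=7): length 19 ✓; longest run = 2 ✓; 3' end GCG has 3 G/C ✓; Tm = 2·7 + 4·12 = 62°C ✓ — passes.
F2 (17 nt, A=7 T=5 G=3 C=2): length 17, outside 18–25 ✗; longest run = 3 ✓; 3' end ATA has 0 G/C, need ≥1 ✗; Tm = 2·12 + 4·5 = 44°C, outside 59–66°C ✗ — fails.
F3 (23 nt, A=3 T=8 G=4 C=8): length 23 ✓; longest run = 3 ✓; 3' end ACC has 2 G/C ✓; Tm = 2·11 + 4·12 = 70°C, outside 59–66°C ✗ — fails.
F4 (22 nt, A=4 T=6 G=9 C=3): length 22 ✓; longest run = 4 ✓; 3' end TGA has 1 G/C ✓; Tm = 2·10 + 4·12 = 68°C, outside 59–66°C ✗ — fails.
F5 (21 nt, A=4 T=4 G=5 C=8): length 21 ✓; longest run = 2 ✓; 3' end ACC has 2 G/C ✓; Tm = 2·8 + 4·13 = 68°C, outside 59–66°C ✗ — fails.

F1 only.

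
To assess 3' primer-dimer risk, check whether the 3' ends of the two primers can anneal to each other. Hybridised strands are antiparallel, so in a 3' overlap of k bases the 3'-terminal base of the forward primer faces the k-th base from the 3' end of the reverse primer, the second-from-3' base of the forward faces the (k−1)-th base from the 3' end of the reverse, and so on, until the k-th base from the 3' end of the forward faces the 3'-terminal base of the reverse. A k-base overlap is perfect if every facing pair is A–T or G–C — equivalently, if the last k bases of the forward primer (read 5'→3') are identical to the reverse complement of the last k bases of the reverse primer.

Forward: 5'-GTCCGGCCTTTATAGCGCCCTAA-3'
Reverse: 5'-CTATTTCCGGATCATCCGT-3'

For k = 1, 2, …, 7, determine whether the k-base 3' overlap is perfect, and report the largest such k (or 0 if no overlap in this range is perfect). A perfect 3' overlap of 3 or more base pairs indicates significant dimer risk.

Longest perfect overlap: 1 complementary base pair; below the dimer-risk threshold (threshold 3).

Last 7 bases (5'→3') — forward …GCCCTAA, reverse …CATCCGT.
Reverse complement of the reverse primer's last 7 bases: ACGGATG; its first k bases are the reverse complement of the reverse primer's last k bases, so a perfect k-base overlap needs the forward primer's last k bases to equal them.
Comparing (forward last k vs required): k=1: A vs A ✓; k=2: AA vs AC ✗; k=3: TAA vs ACG ✗; k=4: CTAA vs ACGG ✗; k=5: CCTAA vs ACGGA ✗; k=6: CCCTAA vs ACGGAT ✗; k=7: GCCCTAA vs ACGGATG ✗.
Only k = 1 is perfect, so the longest perfect 3' overlap is 1.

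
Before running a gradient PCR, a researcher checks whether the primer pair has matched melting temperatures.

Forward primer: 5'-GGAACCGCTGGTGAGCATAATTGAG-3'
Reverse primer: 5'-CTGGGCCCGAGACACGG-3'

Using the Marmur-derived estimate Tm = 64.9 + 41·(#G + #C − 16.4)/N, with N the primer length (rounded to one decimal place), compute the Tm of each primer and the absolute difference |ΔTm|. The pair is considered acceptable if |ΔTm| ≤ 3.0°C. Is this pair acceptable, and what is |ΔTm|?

Forward: G+C = 13, N = 25 → Tm = 64.9 + 41·(13 − 16.4)/25 = 59.3°C.
Reverse: G+C = 13, N = 17 → Tm = 64.9 + 41·(13 − 16.4)/17 = 56.7°C.
|ΔTm| = |59.3 − 56.7| = 2.6°C, ≤ 3.0°C.

|ΔTm| = 2.6°C; the pair is acceptable.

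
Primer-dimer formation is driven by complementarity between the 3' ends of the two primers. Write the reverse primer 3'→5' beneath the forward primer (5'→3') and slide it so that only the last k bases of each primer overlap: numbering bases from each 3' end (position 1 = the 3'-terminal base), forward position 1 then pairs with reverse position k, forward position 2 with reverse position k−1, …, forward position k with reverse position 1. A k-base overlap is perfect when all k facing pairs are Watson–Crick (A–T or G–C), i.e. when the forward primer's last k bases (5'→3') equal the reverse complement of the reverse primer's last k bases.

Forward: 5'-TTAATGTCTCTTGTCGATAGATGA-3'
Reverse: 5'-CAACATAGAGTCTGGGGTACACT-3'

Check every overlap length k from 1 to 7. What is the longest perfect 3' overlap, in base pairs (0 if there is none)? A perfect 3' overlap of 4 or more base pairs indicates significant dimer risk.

Longest perfect overlap: 1 complementary base pair; below the dimer-risk threshold (threshold 4).

Last 7 bases (5'→3') — forward …TAGATGA, reverse …GTACACT.
Reverse complement of the reverse primer's last 7 bases: AGTGTAC; its first k bases are the reverse complement of the reverse primer's last k bases, so a perfect k-base overlap needs the forward primer's last k bases to equal them.
Comparing (forward last k vs required): k=1: A vs A ✓; k=2: GA vs AG ✗; k=3: TGA vs AGT ✗; k=4: ATGA vs AGTG ✗; k=5: GATGA vs AGTGT ✗; k=6: AGATGA vs AGTGTA ✗; k=7: TAGATGA vs AGTGTAC ✗.
Only k = 1 is perfect, so the longest perfect 3' overlap is 1.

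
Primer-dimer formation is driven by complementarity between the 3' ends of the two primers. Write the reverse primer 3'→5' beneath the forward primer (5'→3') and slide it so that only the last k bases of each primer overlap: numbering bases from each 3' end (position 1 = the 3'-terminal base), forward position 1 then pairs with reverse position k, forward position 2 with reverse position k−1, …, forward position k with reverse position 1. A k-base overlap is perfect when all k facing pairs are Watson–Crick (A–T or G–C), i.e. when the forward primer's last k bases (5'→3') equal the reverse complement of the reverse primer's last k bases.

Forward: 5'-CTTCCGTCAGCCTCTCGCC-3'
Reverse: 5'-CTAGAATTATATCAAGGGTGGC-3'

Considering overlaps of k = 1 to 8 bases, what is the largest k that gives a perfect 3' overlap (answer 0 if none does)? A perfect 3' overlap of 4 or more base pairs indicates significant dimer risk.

Longest perfect overlap: 3 complementary base pairs; below the dimer-risk threshold (threshold 4).

Last 8 bases (5'→3') — forward …CTCTCGCC, reverse …AGGGTGGC.
Reverse complement of the reverse primer's last 8 bases: GCCACCCT; its first k bases are the reverse complement of the reverse primer's last k bases, so a perfect k-base overlap needs the forward primer's last k bases to equal them.
Comparing (forward last k vs required): k=1: C vs G ✗; k=2: CC vs GC ✗; k=3: GCC vs GCC ✓; k=4: CGCC vs GCCA ✗; k=5: TCGCC vs GCCAC ✗; k=6: CTCGCC vs GCCACC ✗; k=7: TCTCGCC vs GCCACCC ✗; k=8: CTCTCGCC vs GCCACCCT ✗.
Only k = 3 is perfect, so the longest perfect 3' overlap is 3.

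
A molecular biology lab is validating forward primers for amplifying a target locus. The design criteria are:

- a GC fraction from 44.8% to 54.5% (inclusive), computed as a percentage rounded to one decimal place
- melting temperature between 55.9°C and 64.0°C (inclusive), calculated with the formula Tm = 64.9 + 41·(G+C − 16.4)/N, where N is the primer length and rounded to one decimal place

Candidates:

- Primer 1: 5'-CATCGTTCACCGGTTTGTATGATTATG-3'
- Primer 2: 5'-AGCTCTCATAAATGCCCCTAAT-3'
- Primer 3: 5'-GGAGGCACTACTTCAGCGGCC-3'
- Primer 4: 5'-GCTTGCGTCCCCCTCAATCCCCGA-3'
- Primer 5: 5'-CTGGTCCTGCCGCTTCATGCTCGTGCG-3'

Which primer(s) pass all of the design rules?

None of the candidates satisfy all criteria.

Primer 1 (27 nt, A=5 T=11 G=6 C=5): GC 11/27 = 40.7%, outside 44.8–54.5% ✗; Tm = 64.9 + 41·(11 − 16.4)/27 = 56.7°C ✓ — fails.
Primer 2 (22 nt, A=7 T=6 G=2 C=7): GC 9/22 = 40.9%, outside 44.8–54.5% ✗; Tm = 64.9 + 41·(9 − 16.4)/22 = 51.1°C, outside 55.9–64.0°C ✗ — fails.
Primer 3 (21 nt, A=4 T=3 G=7 C=7): GC 14/21 = 66.7%, outside 44.8–54.5% ✗; Tm = 64.9 + 41·(14 − 16.4)/21 = 60.2°C ✓ — fails.
Primer 4 (24 nt, A=3 T=5 G=4 C=12): GC 16/24 = 66.7%, outside 44.8–54.5% ✗; Tm = 64.9 + 41·(16 − 16.4)/24 = 64.2°C, outside 55.9–64.0°C ✗ — fails.
Primer 5 (27 nt, A=1 T=8 G=8 C=10): GC 18/27 = 66.7%, outside 44.8–54.5% ✗; Tm = 64.9 + 41·(18 − 16.4)/27 = 67.3°C, outside 55.9–64.0°C ✗ — fails.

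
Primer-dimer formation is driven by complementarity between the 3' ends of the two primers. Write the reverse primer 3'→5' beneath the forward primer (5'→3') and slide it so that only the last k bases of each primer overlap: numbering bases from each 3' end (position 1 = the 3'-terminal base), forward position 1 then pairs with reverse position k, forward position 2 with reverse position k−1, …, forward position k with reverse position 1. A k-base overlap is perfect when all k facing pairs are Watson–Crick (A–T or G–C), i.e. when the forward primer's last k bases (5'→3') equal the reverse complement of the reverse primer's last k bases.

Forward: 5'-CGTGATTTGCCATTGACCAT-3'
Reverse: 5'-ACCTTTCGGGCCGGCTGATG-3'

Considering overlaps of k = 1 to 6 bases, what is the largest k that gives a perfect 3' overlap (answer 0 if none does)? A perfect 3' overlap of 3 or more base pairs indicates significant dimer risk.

Last 6 bases (5'→3') — forward …GACCAT, reverse …CTGATG.
Reverse complement of the reverse primer's last 6 bases: CATCAG; its first k bases are the reverse complement of the reverse primer's last k bases, so a perfect k-base overlap needs the forward primer's last k bases to equal them.
Comparing (forward last k vs required): k=1: T vs C ✗; k=2: AT vs CA ✗; k=3: CAT vs CAT ✓; k=4: CCAT vs CATC ✗; k=5: ACCAT vs CATCA ✗; k=6: GACCAT vs CATCAG ✗.
Only k = 3 is perfect, so the longest perfect 3' overlap is 3.

Longest perfect overlap: 3 complementary base pairs; significant dimer risk (threshold 3).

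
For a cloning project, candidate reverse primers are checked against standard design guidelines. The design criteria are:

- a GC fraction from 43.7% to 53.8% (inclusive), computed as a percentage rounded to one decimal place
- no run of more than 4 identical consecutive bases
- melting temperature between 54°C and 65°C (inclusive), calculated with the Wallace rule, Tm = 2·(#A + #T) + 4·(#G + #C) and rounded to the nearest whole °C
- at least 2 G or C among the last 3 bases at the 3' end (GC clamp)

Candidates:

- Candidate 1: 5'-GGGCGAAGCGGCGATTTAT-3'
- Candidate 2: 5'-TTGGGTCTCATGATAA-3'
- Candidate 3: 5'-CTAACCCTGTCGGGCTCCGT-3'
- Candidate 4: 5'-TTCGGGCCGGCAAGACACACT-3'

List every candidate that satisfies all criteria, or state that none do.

None of the candidates satisfy all criteria.

Candidate 1 (19 nt, A=4 T=4 G=8 C=3): GC 11/19 = 57.9%, outside 43.7–53.8% ✗; longest run = 3 ✓; Tm = 2·8 + 4·11 = 60°C ✓; 3' end TAT has 0 G/C, need ≥2 ✗ — fails.
Candidate 2 (16 nt, A=4 T=6 G=4 C=2): GC 6/16 = 37.5%, outside 43.7–53.8% ✗; longest run = 3 ✓; Tm = 2·10 + 4·6 = 44°C, outside 54–65°C ✗; 3' end TAA has 0 G/C, need ≥2 ✗ — fails.
Candidate 3 (20 nt, A=2 T=5 G=5 C=8): GC 13/20 = 65.0%, outside 43.7–53.8% ✗; longest run = 3 ✓; Tm = 2·7 + 4·13 = 66°C, outside 54–65°C ✗; 3' end CGT has 2 G/C ✓ — fails.
Candidate 4 (21 nt, A=5 T=3 G=6 C=7): GC 13/21 = 61.9%, outside 43.7–53.8% ✗; longest run = 3 ✓; Tm = 2·8 + 4·13 = 68°C, outside 54–65°C ✗; 3' end ACT has 1 G/C, need ≥2 ✗ — fails.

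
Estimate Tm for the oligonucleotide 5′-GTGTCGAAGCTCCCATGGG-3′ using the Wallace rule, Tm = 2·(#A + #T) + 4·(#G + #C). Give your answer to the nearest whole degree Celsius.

62°C

Base counts: A=3, T=4, G=7, C=5 (length 19).
Tm = 2·(3+4) + 4·(7+5) = 2·7 + 4·12 = 14 + 48 = 62°C.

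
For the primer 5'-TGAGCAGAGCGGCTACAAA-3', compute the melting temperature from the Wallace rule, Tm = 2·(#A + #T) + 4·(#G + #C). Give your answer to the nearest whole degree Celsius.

58°C

Base counts: A=7, T=2, G=6, C=4 (length 19).
Tm = 2·(7+2) + 4·(6+4) = 2·9 + 4·10 = 18 + 40 = 58°C.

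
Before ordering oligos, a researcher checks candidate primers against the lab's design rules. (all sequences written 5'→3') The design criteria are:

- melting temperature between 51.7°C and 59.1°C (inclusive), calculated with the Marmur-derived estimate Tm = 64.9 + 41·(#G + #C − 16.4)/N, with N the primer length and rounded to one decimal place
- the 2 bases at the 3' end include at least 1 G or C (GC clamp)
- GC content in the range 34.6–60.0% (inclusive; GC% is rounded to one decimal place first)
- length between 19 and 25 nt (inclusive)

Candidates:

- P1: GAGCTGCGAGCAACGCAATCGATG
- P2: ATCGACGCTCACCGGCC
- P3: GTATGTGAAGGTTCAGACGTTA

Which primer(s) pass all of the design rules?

None of the candidates satisfy all criteria.

P1 (24 nt, A=7 T=3 G=8 C=6): Tm = 64.9 + 41·(14 − 16.4)/24 = 60.8°C, outside 51.7–59.1°C ✗; 3' end TG has 1 G/C ✓; GC 14/24 = 58.3% ✓; length 24 ✓ — fails.
P2 (17 nt, A=3 T=2 G=4 C=8): Tm = 64.9 + 41·(12 − 16.4)/17 = 54.3°C ✓; 3' end CC has 2 G/C ✓; GC 12/17 = 70.6%, outside 34.6–60.0% ✗; length 17, outside 19–25 ✗ — fails.
P3 (22 nt, A=6 T=7 G=7 C=2): Tm = 64.9 + 41·(9 − 16.4)/22 = 51.1°C, outside 51.7–59.1°C ✗; 3' end TA has 0 G/C, need ≥1 ✗; GC 9/22 = 40.9% ✓; length 22 ✓ — fails.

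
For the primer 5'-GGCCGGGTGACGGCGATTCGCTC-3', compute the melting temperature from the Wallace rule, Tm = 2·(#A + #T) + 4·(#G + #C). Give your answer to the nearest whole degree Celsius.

Base counts: A=2, T=4, G=10, C=7 (length 23).
Tm = 2·(2+4) + 4·(10+7) = 2·6 + 4·17 = 12 + 68 = 80°C.

80°C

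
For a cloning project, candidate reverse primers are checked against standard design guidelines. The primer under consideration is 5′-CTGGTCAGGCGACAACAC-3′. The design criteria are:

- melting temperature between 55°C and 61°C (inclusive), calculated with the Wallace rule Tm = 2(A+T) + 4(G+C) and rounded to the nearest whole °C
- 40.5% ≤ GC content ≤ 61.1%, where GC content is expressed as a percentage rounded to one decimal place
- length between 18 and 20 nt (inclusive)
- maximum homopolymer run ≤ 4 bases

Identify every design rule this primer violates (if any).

Meets all criteria.

Base counts: A=5, T=2, G=5, C=6 (length 18).
Tm: Tm = 2·7 + 4·11 = 58°C ✓
GC content: GC 11/18 = 61.1% ✓
length: length 18 ✓
homopolymer run: longest run = 2 ✓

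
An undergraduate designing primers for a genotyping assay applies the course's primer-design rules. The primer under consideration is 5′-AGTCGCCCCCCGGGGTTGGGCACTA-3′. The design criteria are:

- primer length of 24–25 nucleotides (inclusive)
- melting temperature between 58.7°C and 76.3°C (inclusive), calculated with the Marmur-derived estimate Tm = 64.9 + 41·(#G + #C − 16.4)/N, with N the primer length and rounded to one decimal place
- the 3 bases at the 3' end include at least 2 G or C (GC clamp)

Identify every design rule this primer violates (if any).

Fails: GC clamp.

Base counts: A=3, T=4, G=9, C=9 (length 25).
length: length 25 ✓
Tm: Tm = 64.9 + 41·(18 − 16.4)/25 = 67.5°C ✓
GC clamp: 3' end CTA has 1 G/C, need ≥2 ✗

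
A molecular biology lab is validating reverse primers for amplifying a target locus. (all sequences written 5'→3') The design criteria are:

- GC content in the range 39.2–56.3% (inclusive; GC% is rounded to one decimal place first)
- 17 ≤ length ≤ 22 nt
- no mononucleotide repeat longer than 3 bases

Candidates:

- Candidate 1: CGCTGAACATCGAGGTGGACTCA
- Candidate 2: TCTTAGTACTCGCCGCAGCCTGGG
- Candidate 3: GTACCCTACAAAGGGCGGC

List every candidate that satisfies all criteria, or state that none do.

Candidate 1 (23 nt, A=6 T=4 G=7 C=6): GC 13/23 = 56.5%, outside 39.2–56.3% ✗; length 23, outside 17–22 ✗; longest run = 2 ✓ — fails.
Candidate 2 (24 nt, A=3 T=6 G=7 C=8): GC 15/24 = 62.5%, outside 39.2–56.3% ✗; length 24, outside 17–22 ✗; longest run = 3 ✓ — fails.
Candidate 3 (19 nt, A=5 T=2 G=6 C=6): GC 12/19 = 63.2%, outside 39.2–56.3% ✗; length 19 ✓; longest run = 3 ✓ — fails.

None of the candidates satisfy all criteria.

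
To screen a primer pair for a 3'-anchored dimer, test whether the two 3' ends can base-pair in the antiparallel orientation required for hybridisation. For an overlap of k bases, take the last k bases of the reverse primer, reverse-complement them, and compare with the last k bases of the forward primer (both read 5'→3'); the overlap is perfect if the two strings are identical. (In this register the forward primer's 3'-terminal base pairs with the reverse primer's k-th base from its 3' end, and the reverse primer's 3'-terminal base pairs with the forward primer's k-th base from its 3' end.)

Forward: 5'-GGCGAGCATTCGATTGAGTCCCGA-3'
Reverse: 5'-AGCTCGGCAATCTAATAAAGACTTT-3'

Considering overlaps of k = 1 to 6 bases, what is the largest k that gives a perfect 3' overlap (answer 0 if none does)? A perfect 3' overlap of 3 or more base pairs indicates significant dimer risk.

Longest perfect overlap: 1 complementary base pair; below the dimer-risk threshold (threshold 3).

Last 6 bases (5'→3') — forward …TCCCGA, reverse …GACTTT.
Reverse complement of the reverse primer's last 6 bases: AAAGTC; its first k bases are the reverse complement of the reverse primer's last k bases, so a perfect k-base overlap needs the forward primer's last k bases to equal them.
Comparing (forward last k vs required): k=1: A vs A ✓; k=2: GA vs AA ✗; k=3: CGA vs AAA ✗; k=4: CCGA vs AAAG ✗; k=5: CCCGA vs AAAGT ✗; k=6: TCCCGA vs AAAGTC ✗.
Only k = 1 is perfect, so the longest perfect 3' overlap is 1.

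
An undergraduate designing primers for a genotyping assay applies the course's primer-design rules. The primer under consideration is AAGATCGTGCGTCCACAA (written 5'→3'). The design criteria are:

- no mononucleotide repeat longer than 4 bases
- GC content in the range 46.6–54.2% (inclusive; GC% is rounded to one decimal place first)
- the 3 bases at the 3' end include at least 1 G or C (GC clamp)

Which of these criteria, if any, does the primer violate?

Meets all criteria.

Base counts: A=6, T=3, G=4, C=5 (length 18).
homopolymer run: longest run = 2 ✓
GC content: GC 9/18 = 50.0% ✓
GC clamp: 3' end CAA has 1 G/C ✓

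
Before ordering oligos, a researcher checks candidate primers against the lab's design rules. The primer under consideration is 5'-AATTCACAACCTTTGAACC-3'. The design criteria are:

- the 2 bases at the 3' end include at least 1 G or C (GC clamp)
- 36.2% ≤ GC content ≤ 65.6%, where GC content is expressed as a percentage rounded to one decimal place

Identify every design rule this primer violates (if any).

Meets all criteria.

Base counts: A=7, T=5, G=1, C=6 (length 19).
GC clamp: 3' end CC has 2 G/C ✓
GC content: GC 7/19 = 36.8% ✓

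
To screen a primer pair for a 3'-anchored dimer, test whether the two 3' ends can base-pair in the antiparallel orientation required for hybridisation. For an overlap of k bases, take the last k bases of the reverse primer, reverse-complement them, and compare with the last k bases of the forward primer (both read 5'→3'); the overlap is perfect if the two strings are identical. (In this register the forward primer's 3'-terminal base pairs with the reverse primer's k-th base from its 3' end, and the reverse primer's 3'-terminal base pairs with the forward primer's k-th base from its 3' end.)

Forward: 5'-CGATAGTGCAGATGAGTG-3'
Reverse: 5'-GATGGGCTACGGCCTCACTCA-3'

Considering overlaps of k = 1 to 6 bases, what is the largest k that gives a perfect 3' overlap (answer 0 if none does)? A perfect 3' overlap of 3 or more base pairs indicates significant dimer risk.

Last 6 bases (5'→3') — forward …TGAGTG, reverse …CACTCA.
Reverse complement of the reverse primer's last 6 bases: TGAGTG; its first k bases are the reverse complement of the reverse primer's last k bases, so a perfect k-base overlap needs the forward primer's last k bases to equal them.
Comparing (forward last k vs required): k=1: G vs T ✗; k=2: TG vs TG ✓; k=3: GTG vs TGA ✗; k=4: AGTG vs TGAG ✗; k=5: GAGTG vs TGAGT ✗; k=6: TGAGTG vs TGAGTG ✓.
Perfect overlaps at k = 2, 6; the largest is 6.

Longest perfect overlap: 6 complementary base pairs; significant dimer risk (threshold 3).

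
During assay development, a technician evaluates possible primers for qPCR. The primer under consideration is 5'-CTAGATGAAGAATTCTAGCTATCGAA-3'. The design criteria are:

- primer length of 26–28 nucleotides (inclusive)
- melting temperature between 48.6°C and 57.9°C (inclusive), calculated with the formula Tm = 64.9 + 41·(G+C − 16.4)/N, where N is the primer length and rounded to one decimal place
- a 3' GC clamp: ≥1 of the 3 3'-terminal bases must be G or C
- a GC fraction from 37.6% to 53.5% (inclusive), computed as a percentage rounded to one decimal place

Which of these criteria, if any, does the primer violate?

Base counts: A=10, T=7, G=5, C=4 (length 26).
length: length 26 ✓
Tm: Tm = 64.9 + 41·(9 − 16.4)/26 = 53.2°C ✓
GC clamp: 3' end GAA has 1 G/C ✓
GC content: GC 9/26 = 34.6%, outside 37.6–53.5% ✗

Fails: GC content.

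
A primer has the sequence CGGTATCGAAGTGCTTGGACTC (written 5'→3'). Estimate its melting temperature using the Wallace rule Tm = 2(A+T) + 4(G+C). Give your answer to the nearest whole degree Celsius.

68°C

Base counts: A=4, T=6, G=7, C=5 (length 22).
Tm = 2·(4+6) + 4·(7+5) = 2·10 + 4·12 = 20 + 48 = 68°C.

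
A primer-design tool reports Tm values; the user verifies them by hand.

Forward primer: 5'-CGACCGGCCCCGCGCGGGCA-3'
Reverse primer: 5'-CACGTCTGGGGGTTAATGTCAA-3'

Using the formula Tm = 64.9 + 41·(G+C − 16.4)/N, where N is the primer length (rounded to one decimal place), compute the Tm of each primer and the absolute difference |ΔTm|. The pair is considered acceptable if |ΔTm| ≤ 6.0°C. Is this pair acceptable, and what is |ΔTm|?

|ΔTm| = 13.4°C; the pair is not acceptable.

Forward: G+C = 18, N = 20 → Tm = 64.9 + 41·(18 − 16.4)/20 = 68.2°C.
Reverse: G+C = 11, N = 22 → Tm = 64.9 + 41·(11 − 16.4)/22 = 54.8°C.
|ΔTm| = |68.2 − 54.8| = 13.4°C, > 6.0°C.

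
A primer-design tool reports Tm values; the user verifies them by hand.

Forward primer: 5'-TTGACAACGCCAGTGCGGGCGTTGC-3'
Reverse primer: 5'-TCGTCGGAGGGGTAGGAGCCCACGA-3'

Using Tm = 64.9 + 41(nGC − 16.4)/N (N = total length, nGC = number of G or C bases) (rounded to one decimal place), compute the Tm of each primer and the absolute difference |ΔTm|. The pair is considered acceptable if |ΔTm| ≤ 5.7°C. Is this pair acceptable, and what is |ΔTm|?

Forward: G+C = 16, N = 25 → Tm = 64.9 + 41·(16 − 16.4)/25 = 64.2°C.
Reverse: G+C = 17, N = 25 → Tm = 64.9 + 41·(17 − 16.4)/25 = 65.9°C.
|ΔTm| = |64.2 − 65.9| = 1.7°C, ≤ 5.7°C.

|ΔTm| = 1.7°C; the pair is acceptable.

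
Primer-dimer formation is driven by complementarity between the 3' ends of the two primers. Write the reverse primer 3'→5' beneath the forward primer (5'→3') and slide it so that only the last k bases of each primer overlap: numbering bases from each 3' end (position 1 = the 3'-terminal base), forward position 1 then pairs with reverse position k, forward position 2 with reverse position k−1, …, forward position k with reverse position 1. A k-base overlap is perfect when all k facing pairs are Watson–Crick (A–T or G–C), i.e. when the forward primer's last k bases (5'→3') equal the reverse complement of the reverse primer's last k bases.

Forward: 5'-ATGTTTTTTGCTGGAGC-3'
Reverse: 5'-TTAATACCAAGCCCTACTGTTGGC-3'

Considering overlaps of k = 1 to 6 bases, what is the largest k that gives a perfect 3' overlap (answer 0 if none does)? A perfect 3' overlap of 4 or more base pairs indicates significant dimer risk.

Longest perfect overlap: 2 complementary base pairs; below the dimer-risk threshold (threshold 4).

Last 6 bases (5'→3') — forward …TGGAGC, reverse …GTTGGC.
Reverse complement of the reverse primer's last 6 bases: GCCAAC; its first k bases are the reverse complement of the reverse primer's last k bases, so a perfect k-base overlap needs the forward primer's last k bases to equal them.
Comparing (forward last k vs required): k=1: C vs G ✗; k=2: GC vs GC ✓; k=3: AGC vs GCC ✗; k=4: GAGC vs GCCA ✗; k=5: GGAGC vs GCCAA ✗; k=6: TGGAGC vs GCCAAC ✗.
Only k = 2 is perfect, so the longest perfect 3' overlap is 2.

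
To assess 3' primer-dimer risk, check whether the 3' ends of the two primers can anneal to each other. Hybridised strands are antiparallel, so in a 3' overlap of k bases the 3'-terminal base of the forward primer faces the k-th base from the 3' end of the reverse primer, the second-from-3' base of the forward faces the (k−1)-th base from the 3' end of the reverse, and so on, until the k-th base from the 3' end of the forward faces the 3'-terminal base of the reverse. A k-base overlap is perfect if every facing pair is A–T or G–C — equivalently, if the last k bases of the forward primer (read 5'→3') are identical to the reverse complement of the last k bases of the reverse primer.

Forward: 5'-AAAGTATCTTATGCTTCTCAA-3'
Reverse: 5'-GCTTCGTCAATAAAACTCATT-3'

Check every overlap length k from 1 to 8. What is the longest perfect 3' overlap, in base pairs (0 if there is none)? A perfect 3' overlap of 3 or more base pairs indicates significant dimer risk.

Last 8 bases (5'→3') — forward …CTTCTCAA, reverse …AACTCATT.
Reverse complement of the reverse primer's last 8 bases: AATGAGTT; its first k bases are the reverse complement of the reverse primer's last k bases, so a perfect k-base overlap needs the forward primer's last k bases to equal them.
Comparing (forward last k vs required): k=1: A vs A ✓; k=2: AA vs AA ✓; k=3: CAA vs AAT ✗; k=4: TCAA vs AATG ✗; k=5: CTCAA vs AATGA ✗; k=6: TCTCAA vs AATGAG ✗; k=7: TTCTCAA vs AATGAGT ✗; k=8: CTTCTCAA vs AATGAGTT ✗.
Perfect overlaps at k = 1, 2; the largest is 2.

Longest perfect overlap: 2 complementary base pairs; below the dimer-risk threshold (threshold 3).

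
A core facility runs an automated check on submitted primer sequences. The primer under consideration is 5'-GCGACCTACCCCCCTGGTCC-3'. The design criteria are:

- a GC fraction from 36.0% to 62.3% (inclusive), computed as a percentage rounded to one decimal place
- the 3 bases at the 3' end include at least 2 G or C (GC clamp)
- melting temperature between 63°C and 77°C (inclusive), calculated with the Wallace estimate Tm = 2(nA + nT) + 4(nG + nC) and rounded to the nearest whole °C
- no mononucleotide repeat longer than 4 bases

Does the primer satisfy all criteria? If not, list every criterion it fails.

Fails: GC content, homopolymer run.

Base counts: A=2, T=3, G=4, C=11 (length 20).
GC content: GC 15/20 = 75.0%, outside 36.0–62.3% ✗
GC clamp: 3' end TCC has 2 G/C ✓
Tm: Tm = 2·5 + 4·15 = 70°C ✓
homopolymer run: longest run = 6, exceeds 4 ✗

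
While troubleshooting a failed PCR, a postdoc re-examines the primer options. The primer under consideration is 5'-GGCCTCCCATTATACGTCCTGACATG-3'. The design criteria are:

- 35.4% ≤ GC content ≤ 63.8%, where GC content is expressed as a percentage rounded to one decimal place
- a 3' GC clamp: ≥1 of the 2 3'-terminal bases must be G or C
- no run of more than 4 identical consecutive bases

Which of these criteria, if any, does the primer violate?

Base counts: A=5, T=7, G=5, C=9 (length 26).
GC content: GC 14/26 = 53.8% ✓
GC clamp: 3' end TG has 1 G/C ✓
homopolymer run: longest run = 3 ✓

Meets all criteria.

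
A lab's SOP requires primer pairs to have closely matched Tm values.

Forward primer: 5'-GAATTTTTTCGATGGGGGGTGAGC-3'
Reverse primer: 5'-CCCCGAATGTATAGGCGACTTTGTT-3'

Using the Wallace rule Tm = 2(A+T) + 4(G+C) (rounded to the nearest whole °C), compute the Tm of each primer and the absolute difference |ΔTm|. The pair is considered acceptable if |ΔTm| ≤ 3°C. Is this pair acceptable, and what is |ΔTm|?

|ΔTm| = 2°C; the pair is acceptable.

Forward: A=4 T=8 G=10 C=2 → Tm = 2·12 + 4·12 = 72°C.
Reverse: A=5 T=8 G=6 C=6 → Tm = 2·13 + 4·12 = 74°C.
|ΔTm| = |72 − 74| = 2°C, ≤ 3°C.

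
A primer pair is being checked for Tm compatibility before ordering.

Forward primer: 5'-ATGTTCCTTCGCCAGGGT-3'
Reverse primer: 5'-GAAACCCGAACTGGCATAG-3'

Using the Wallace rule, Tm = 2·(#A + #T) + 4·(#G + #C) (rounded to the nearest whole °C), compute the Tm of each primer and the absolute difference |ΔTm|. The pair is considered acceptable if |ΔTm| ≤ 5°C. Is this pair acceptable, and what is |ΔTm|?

|ΔTm| = 2°C; the pair is acceptable.

Forward: A=2 T=6 G=5 C=5 → Tm = 2·8 + 4·10 = 56°C.
Reverse: A=7 T=2 G=5 C=5 → Tm = 2·9 + 4·10 = 58°C.
|ΔTm| = |56 − 58| = 2°C, ≤ 5°C.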